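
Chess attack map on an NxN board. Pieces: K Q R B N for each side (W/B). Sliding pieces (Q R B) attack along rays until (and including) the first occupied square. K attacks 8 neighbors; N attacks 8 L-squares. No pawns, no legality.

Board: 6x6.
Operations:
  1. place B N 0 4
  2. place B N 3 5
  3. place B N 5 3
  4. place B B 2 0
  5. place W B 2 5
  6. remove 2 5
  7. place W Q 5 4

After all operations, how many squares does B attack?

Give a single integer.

Answer: 15

Derivation:
Op 1: place BN@(0,4)
Op 2: place BN@(3,5)
Op 3: place BN@(5,3)
Op 4: place BB@(2,0)
Op 5: place WB@(2,5)
Op 6: remove (2,5)
Op 7: place WQ@(5,4)
Per-piece attacks for B:
  BN@(0,4): attacks (2,5) (1,2) (2,3)
  BB@(2,0): attacks (3,1) (4,2) (5,3) (1,1) (0,2) [ray(1,1) blocked at (5,3)]
  BN@(3,5): attacks (4,3) (5,4) (2,3) (1,4)
  BN@(5,3): attacks (4,5) (3,4) (4,1) (3,2)
Union (15 distinct): (0,2) (1,1) (1,2) (1,4) (2,3) (2,5) (3,1) (3,2) (3,4) (4,1) (4,2) (4,3) (4,5) (5,3) (5,4)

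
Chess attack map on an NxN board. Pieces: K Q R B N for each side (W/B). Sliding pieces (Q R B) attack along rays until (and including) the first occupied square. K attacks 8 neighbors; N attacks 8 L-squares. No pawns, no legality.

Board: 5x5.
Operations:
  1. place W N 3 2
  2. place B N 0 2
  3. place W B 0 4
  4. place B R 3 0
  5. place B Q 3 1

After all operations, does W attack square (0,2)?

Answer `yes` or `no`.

Answer: no

Derivation:
Op 1: place WN@(3,2)
Op 2: place BN@(0,2)
Op 3: place WB@(0,4)
Op 4: place BR@(3,0)
Op 5: place BQ@(3,1)
Per-piece attacks for W:
  WB@(0,4): attacks (1,3) (2,2) (3,1) [ray(1,-1) blocked at (3,1)]
  WN@(3,2): attacks (4,4) (2,4) (1,3) (4,0) (2,0) (1,1)
W attacks (0,2): no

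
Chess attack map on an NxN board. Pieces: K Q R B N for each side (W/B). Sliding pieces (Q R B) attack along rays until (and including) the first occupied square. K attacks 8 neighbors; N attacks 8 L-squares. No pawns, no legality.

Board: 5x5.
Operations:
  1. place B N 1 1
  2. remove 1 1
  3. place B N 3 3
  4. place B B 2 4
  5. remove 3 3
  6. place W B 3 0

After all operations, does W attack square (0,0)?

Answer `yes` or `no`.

Answer: no

Derivation:
Op 1: place BN@(1,1)
Op 2: remove (1,1)
Op 3: place BN@(3,3)
Op 4: place BB@(2,4)
Op 5: remove (3,3)
Op 6: place WB@(3,0)
Per-piece attacks for W:
  WB@(3,0): attacks (4,1) (2,1) (1,2) (0,3)
W attacks (0,0): no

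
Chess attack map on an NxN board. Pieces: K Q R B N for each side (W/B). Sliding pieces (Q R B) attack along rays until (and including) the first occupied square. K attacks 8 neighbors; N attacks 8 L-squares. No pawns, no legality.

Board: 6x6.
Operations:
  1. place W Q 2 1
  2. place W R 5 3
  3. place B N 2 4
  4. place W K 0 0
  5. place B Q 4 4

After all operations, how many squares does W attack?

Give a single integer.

Answer: 21

Derivation:
Op 1: place WQ@(2,1)
Op 2: place WR@(5,3)
Op 3: place BN@(2,4)
Op 4: place WK@(0,0)
Op 5: place BQ@(4,4)
Per-piece attacks for W:
  WK@(0,0): attacks (0,1) (1,0) (1,1)
  WQ@(2,1): attacks (2,2) (2,3) (2,4) (2,0) (3,1) (4,1) (5,1) (1,1) (0,1) (3,2) (4,3) (5,4) (3,0) (1,2) (0,3) (1,0) [ray(0,1) blocked at (2,4)]
  WR@(5,3): attacks (5,4) (5,5) (5,2) (5,1) (5,0) (4,3) (3,3) (2,3) (1,3) (0,3)
Union (21 distinct): (0,1) (0,3) (1,0) (1,1) (1,2) (1,3) (2,0) (2,2) (2,3) (2,4) (3,0) (3,1) (3,2) (3,3) (4,1) (4,3) (5,0) (5,1) (5,2) (5,4) (5,5)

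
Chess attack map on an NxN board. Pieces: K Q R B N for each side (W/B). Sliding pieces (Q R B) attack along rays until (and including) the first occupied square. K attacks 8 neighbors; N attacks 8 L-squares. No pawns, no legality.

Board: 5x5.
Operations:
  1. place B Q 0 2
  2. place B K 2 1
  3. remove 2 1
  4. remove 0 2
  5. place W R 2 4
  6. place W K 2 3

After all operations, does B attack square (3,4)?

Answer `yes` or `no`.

Op 1: place BQ@(0,2)
Op 2: place BK@(2,1)
Op 3: remove (2,1)
Op 4: remove (0,2)
Op 5: place WR@(2,4)
Op 6: place WK@(2,3)
Per-piece attacks for B:
B attacks (3,4): no

Answer: no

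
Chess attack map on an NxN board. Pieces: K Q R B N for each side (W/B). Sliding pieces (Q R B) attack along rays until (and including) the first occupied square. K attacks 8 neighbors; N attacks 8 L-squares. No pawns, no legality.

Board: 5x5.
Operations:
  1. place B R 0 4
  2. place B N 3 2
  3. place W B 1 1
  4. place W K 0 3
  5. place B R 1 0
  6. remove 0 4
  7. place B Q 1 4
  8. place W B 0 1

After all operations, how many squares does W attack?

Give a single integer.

Op 1: place BR@(0,4)
Op 2: place BN@(3,2)
Op 3: place WB@(1,1)
Op 4: place WK@(0,3)
Op 5: place BR@(1,0)
Op 6: remove (0,4)
Op 7: place BQ@(1,4)
Op 8: place WB@(0,1)
Per-piece attacks for W:
  WB@(0,1): attacks (1,2) (2,3) (3,4) (1,0) [ray(1,-1) blocked at (1,0)]
  WK@(0,3): attacks (0,4) (0,2) (1,3) (1,4) (1,2)
  WB@(1,1): attacks (2,2) (3,3) (4,4) (2,0) (0,2) (0,0)
Union (13 distinct): (0,0) (0,2) (0,4) (1,0) (1,2) (1,3) (1,4) (2,0) (2,2) (2,3) (3,3) (3,4) (4,4)

Answer: 13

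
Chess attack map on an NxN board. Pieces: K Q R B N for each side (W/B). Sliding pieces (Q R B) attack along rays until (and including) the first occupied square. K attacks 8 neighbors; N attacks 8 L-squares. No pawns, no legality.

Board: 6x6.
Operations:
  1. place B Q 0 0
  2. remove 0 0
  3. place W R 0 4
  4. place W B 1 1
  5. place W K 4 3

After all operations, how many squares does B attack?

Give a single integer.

Op 1: place BQ@(0,0)
Op 2: remove (0,0)
Op 3: place WR@(0,4)
Op 4: place WB@(1,1)
Op 5: place WK@(4,3)
Per-piece attacks for B:
Union (0 distinct): (none)

Answer: 0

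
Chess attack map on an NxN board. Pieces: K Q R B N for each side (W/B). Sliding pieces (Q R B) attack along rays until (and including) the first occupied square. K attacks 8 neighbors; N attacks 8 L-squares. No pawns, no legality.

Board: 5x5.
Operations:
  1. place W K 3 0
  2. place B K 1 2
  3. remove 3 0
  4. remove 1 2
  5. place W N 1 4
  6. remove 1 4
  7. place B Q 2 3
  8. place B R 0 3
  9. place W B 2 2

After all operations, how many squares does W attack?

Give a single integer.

Answer: 8

Derivation:
Op 1: place WK@(3,0)
Op 2: place BK@(1,2)
Op 3: remove (3,0)
Op 4: remove (1,2)
Op 5: place WN@(1,4)
Op 6: remove (1,4)
Op 7: place BQ@(2,3)
Op 8: place BR@(0,3)
Op 9: place WB@(2,2)
Per-piece attacks for W:
  WB@(2,2): attacks (3,3) (4,4) (3,1) (4,0) (1,3) (0,4) (1,1) (0,0)
Union (8 distinct): (0,0) (0,4) (1,1) (1,3) (3,1) (3,3) (4,0) (4,4)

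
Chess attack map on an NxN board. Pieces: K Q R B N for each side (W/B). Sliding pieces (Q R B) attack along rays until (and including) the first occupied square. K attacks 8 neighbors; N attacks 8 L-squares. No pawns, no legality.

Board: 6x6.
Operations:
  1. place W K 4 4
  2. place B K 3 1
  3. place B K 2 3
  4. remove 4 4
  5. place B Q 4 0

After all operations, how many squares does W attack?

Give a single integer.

Op 1: place WK@(4,4)
Op 2: place BK@(3,1)
Op 3: place BK@(2,3)
Op 4: remove (4,4)
Op 5: place BQ@(4,0)
Per-piece attacks for W:
Union (0 distinct): (none)

Answer: 0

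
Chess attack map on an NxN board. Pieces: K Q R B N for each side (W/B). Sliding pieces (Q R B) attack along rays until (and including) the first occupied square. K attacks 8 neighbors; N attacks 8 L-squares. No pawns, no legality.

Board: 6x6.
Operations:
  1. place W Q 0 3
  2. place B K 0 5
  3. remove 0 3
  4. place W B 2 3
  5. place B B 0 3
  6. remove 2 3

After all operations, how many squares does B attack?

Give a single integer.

Op 1: place WQ@(0,3)
Op 2: place BK@(0,5)
Op 3: remove (0,3)
Op 4: place WB@(2,3)
Op 5: place BB@(0,3)
Op 6: remove (2,3)
Per-piece attacks for B:
  BB@(0,3): attacks (1,4) (2,5) (1,2) (2,1) (3,0)
  BK@(0,5): attacks (0,4) (1,5) (1,4)
Union (7 distinct): (0,4) (1,2) (1,4) (1,5) (2,1) (2,5) (3,0)

Answer: 7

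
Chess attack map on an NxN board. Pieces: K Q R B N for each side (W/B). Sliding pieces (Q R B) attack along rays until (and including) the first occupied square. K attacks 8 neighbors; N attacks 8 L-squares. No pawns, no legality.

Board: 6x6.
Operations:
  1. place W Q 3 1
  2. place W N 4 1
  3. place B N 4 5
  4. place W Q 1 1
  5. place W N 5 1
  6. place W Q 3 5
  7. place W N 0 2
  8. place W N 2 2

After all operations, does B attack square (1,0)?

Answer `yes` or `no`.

Op 1: place WQ@(3,1)
Op 2: place WN@(4,1)
Op 3: place BN@(4,5)
Op 4: place WQ@(1,1)
Op 5: place WN@(5,1)
Op 6: place WQ@(3,5)
Op 7: place WN@(0,2)
Op 8: place WN@(2,2)
Per-piece attacks for B:
  BN@(4,5): attacks (5,3) (3,3) (2,4)
B attacks (1,0): no

Answer: no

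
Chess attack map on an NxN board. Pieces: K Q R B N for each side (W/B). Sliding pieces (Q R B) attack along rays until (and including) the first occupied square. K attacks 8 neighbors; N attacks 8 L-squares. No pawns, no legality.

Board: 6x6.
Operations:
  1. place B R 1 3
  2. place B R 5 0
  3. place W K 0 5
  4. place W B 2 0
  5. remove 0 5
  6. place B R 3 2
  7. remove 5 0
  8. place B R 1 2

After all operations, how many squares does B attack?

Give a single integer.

Answer: 20

Derivation:
Op 1: place BR@(1,3)
Op 2: place BR@(5,0)
Op 3: place WK@(0,5)
Op 4: place WB@(2,0)
Op 5: remove (0,5)
Op 6: place BR@(3,2)
Op 7: remove (5,0)
Op 8: place BR@(1,2)
Per-piece attacks for B:
  BR@(1,2): attacks (1,3) (1,1) (1,0) (2,2) (3,2) (0,2) [ray(0,1) blocked at (1,3); ray(1,0) blocked at (3,2)]
  BR@(1,3): attacks (1,4) (1,5) (1,2) (2,3) (3,3) (4,3) (5,3) (0,3) [ray(0,-1) blocked at (1,2)]
  BR@(3,2): attacks (3,3) (3,4) (3,5) (3,1) (3,0) (4,2) (5,2) (2,2) (1,2) [ray(-1,0) blocked at (1,2)]
Union (20 distinct): (0,2) (0,3) (1,0) (1,1) (1,2) (1,3) (1,4) (1,5) (2,2) (2,3) (3,0) (3,1) (3,2) (3,3) (3,4) (3,5) (4,2) (4,3) (5,2) (5,3)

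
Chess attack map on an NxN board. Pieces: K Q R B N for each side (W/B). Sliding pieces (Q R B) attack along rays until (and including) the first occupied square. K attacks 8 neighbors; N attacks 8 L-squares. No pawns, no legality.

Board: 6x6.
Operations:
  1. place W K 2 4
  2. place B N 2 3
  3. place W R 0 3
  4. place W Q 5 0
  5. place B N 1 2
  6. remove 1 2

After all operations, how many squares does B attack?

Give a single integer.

Op 1: place WK@(2,4)
Op 2: place BN@(2,3)
Op 3: place WR@(0,3)
Op 4: place WQ@(5,0)
Op 5: place BN@(1,2)
Op 6: remove (1,2)
Per-piece attacks for B:
  BN@(2,3): attacks (3,5) (4,4) (1,5) (0,4) (3,1) (4,2) (1,1) (0,2)
Union (8 distinct): (0,2) (0,4) (1,1) (1,5) (3,1) (3,5) (4,2) (4,4)

Answer: 8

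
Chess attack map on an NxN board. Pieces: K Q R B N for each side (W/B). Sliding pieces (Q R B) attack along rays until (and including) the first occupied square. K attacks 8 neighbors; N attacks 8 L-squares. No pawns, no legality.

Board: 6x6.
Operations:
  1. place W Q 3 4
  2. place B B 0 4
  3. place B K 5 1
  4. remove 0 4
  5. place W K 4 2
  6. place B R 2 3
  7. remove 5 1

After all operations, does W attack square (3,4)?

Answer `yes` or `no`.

Op 1: place WQ@(3,4)
Op 2: place BB@(0,4)
Op 3: place BK@(5,1)
Op 4: remove (0,4)
Op 5: place WK@(4,2)
Op 6: place BR@(2,3)
Op 7: remove (5,1)
Per-piece attacks for W:
  WQ@(3,4): attacks (3,5) (3,3) (3,2) (3,1) (3,0) (4,4) (5,4) (2,4) (1,4) (0,4) (4,5) (4,3) (5,2) (2,5) (2,3) [ray(-1,-1) blocked at (2,3)]
  WK@(4,2): attacks (4,3) (4,1) (5,2) (3,2) (5,3) (5,1) (3,3) (3,1)
W attacks (3,4): no

Answer: no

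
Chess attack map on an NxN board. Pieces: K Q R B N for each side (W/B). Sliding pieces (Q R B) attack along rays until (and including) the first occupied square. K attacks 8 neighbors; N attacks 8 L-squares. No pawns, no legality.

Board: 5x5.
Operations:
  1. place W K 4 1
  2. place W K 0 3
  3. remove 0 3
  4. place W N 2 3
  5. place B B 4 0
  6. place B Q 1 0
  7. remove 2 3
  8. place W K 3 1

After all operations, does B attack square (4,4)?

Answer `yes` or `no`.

Op 1: place WK@(4,1)
Op 2: place WK@(0,3)
Op 3: remove (0,3)
Op 4: place WN@(2,3)
Op 5: place BB@(4,0)
Op 6: place BQ@(1,0)
Op 7: remove (2,3)
Op 8: place WK@(3,1)
Per-piece attacks for B:
  BQ@(1,0): attacks (1,1) (1,2) (1,3) (1,4) (2,0) (3,0) (4,0) (0,0) (2,1) (3,2) (4,3) (0,1) [ray(1,0) blocked at (4,0)]
  BB@(4,0): attacks (3,1) [ray(-1,1) blocked at (3,1)]
B attacks (4,4): no

Answer: no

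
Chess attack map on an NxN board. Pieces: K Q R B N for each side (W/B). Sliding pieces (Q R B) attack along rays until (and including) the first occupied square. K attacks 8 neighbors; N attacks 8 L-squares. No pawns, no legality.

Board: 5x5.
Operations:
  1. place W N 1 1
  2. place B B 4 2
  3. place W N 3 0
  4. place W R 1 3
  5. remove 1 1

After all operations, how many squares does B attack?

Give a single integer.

Op 1: place WN@(1,1)
Op 2: place BB@(4,2)
Op 3: place WN@(3,0)
Op 4: place WR@(1,3)
Op 5: remove (1,1)
Per-piece attacks for B:
  BB@(4,2): attacks (3,3) (2,4) (3,1) (2,0)
Union (4 distinct): (2,0) (2,4) (3,1) (3,3)

Answer: 4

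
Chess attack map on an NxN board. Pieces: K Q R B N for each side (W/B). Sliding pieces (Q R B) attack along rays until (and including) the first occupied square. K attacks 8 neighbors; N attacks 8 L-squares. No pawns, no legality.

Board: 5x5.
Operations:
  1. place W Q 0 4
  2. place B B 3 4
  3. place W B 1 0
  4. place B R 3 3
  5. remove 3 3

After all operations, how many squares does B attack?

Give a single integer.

Answer: 4

Derivation:
Op 1: place WQ@(0,4)
Op 2: place BB@(3,4)
Op 3: place WB@(1,0)
Op 4: place BR@(3,3)
Op 5: remove (3,3)
Per-piece attacks for B:
  BB@(3,4): attacks (4,3) (2,3) (1,2) (0,1)
Union (4 distinct): (0,1) (1,2) (2,3) (4,3)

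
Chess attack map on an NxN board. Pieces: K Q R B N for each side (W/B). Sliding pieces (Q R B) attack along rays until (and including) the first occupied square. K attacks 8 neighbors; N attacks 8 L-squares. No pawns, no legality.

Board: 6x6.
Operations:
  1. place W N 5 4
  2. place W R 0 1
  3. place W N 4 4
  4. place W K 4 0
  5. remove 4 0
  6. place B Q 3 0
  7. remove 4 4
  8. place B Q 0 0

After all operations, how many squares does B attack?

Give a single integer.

Answer: 21

Derivation:
Op 1: place WN@(5,4)
Op 2: place WR@(0,1)
Op 3: place WN@(4,4)
Op 4: place WK@(4,0)
Op 5: remove (4,0)
Op 6: place BQ@(3,0)
Op 7: remove (4,4)
Op 8: place BQ@(0,0)
Per-piece attacks for B:
  BQ@(0,0): attacks (0,1) (1,0) (2,0) (3,0) (1,1) (2,2) (3,3) (4,4) (5,5) [ray(0,1) blocked at (0,1); ray(1,0) blocked at (3,0)]
  BQ@(3,0): attacks (3,1) (3,2) (3,3) (3,4) (3,5) (4,0) (5,0) (2,0) (1,0) (0,0) (4,1) (5,2) (2,1) (1,2) (0,3) [ray(-1,0) blocked at (0,0)]
Union (21 distinct): (0,0) (0,1) (0,3) (1,0) (1,1) (1,2) (2,0) (2,1) (2,2) (3,0) (3,1) (3,2) (3,3) (3,4) (3,5) (4,0) (4,1) (4,4) (5,0) (5,2) (5,5)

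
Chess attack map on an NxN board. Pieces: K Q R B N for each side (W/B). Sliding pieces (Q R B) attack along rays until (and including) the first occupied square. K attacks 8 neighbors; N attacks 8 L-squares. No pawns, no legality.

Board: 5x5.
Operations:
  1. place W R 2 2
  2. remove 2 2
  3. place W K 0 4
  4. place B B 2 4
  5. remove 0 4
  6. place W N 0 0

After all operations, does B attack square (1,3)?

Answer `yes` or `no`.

Op 1: place WR@(2,2)
Op 2: remove (2,2)
Op 3: place WK@(0,4)
Op 4: place BB@(2,4)
Op 5: remove (0,4)
Op 6: place WN@(0,0)
Per-piece attacks for B:
  BB@(2,4): attacks (3,3) (4,2) (1,3) (0,2)
B attacks (1,3): yes

Answer: yes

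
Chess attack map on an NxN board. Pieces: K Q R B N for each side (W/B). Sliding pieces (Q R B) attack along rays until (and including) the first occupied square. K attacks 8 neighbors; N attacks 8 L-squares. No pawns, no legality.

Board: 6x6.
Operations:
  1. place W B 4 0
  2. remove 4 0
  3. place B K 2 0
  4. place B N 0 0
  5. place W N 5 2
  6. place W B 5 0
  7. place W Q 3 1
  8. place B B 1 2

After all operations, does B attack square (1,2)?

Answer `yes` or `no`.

Op 1: place WB@(4,0)
Op 2: remove (4,0)
Op 3: place BK@(2,0)
Op 4: place BN@(0,0)
Op 5: place WN@(5,2)
Op 6: place WB@(5,0)
Op 7: place WQ@(3,1)
Op 8: place BB@(1,2)
Per-piece attacks for B:
  BN@(0,0): attacks (1,2) (2,1)
  BB@(1,2): attacks (2,3) (3,4) (4,5) (2,1) (3,0) (0,3) (0,1)
  BK@(2,0): attacks (2,1) (3,0) (1,0) (3,1) (1,1)
B attacks (1,2): yes

Answer: yes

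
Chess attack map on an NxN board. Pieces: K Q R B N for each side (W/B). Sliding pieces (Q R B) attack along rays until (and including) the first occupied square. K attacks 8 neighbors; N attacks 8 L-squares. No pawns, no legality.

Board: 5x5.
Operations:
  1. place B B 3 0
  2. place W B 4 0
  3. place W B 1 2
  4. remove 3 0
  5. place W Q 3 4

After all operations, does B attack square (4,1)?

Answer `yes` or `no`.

Op 1: place BB@(3,0)
Op 2: place WB@(4,0)
Op 3: place WB@(1,2)
Op 4: remove (3,0)
Op 5: place WQ@(3,4)
Per-piece attacks for B:
B attacks (4,1): no

Answer: no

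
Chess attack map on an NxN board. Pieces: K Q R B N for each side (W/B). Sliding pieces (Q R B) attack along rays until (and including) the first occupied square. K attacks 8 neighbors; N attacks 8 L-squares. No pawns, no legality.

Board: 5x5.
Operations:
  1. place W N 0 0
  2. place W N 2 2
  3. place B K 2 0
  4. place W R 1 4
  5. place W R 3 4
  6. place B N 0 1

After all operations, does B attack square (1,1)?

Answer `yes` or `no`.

Answer: yes

Derivation:
Op 1: place WN@(0,0)
Op 2: place WN@(2,2)
Op 3: place BK@(2,0)
Op 4: place WR@(1,4)
Op 5: place WR@(3,4)
Op 6: place BN@(0,1)
Per-piece attacks for B:
  BN@(0,1): attacks (1,3) (2,2) (2,0)
  BK@(2,0): attacks (2,1) (3,0) (1,0) (3,1) (1,1)
B attacks (1,1): yes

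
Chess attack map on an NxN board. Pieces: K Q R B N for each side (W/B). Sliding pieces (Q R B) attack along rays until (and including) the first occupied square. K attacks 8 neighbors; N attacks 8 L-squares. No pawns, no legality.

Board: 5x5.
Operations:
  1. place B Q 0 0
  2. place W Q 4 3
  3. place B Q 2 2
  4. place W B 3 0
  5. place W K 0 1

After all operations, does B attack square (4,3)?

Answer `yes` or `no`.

Op 1: place BQ@(0,0)
Op 2: place WQ@(4,3)
Op 3: place BQ@(2,2)
Op 4: place WB@(3,0)
Op 5: place WK@(0,1)
Per-piece attacks for B:
  BQ@(0,0): attacks (0,1) (1,0) (2,0) (3,0) (1,1) (2,2) [ray(0,1) blocked at (0,1); ray(1,0) blocked at (3,0); ray(1,1) blocked at (2,2)]
  BQ@(2,2): attacks (2,3) (2,4) (2,1) (2,0) (3,2) (4,2) (1,2) (0,2) (3,3) (4,4) (3,1) (4,0) (1,3) (0,4) (1,1) (0,0) [ray(-1,-1) blocked at (0,0)]
B attacks (4,3): no

Answer: no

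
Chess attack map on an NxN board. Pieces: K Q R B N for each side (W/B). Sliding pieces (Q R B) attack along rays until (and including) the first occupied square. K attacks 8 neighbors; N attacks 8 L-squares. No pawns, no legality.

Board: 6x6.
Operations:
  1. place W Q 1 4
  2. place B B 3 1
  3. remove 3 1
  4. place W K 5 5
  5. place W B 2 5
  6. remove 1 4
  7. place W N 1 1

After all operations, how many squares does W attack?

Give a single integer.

Op 1: place WQ@(1,4)
Op 2: place BB@(3,1)
Op 3: remove (3,1)
Op 4: place WK@(5,5)
Op 5: place WB@(2,5)
Op 6: remove (1,4)
Op 7: place WN@(1,1)
Per-piece attacks for W:
  WN@(1,1): attacks (2,3) (3,2) (0,3) (3,0)
  WB@(2,5): attacks (3,4) (4,3) (5,2) (1,4) (0,3)
  WK@(5,5): attacks (5,4) (4,5) (4,4)
Union (11 distinct): (0,3) (1,4) (2,3) (3,0) (3,2) (3,4) (4,3) (4,4) (4,5) (5,2) (5,4)

Answer: 11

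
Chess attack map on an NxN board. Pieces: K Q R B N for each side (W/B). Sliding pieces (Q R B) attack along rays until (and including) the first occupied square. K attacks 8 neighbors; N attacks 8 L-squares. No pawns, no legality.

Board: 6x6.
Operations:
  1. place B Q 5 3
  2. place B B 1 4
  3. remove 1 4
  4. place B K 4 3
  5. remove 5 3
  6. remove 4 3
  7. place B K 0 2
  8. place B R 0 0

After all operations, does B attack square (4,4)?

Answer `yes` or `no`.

Op 1: place BQ@(5,3)
Op 2: place BB@(1,4)
Op 3: remove (1,4)
Op 4: place BK@(4,3)
Op 5: remove (5,3)
Op 6: remove (4,3)
Op 7: place BK@(0,2)
Op 8: place BR@(0,0)
Per-piece attacks for B:
  BR@(0,0): attacks (0,1) (0,2) (1,0) (2,0) (3,0) (4,0) (5,0) [ray(0,1) blocked at (0,2)]
  BK@(0,2): attacks (0,3) (0,1) (1,2) (1,3) (1,1)
B attacks (4,4): no

Answer: no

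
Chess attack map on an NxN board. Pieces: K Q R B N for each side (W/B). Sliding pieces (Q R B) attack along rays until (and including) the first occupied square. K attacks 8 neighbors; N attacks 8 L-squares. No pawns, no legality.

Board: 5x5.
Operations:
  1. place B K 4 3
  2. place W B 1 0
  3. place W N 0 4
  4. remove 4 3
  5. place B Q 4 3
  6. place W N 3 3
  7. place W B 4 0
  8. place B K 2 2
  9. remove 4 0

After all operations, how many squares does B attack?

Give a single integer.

Answer: 14

Derivation:
Op 1: place BK@(4,3)
Op 2: place WB@(1,0)
Op 3: place WN@(0,4)
Op 4: remove (4,3)
Op 5: place BQ@(4,3)
Op 6: place WN@(3,3)
Op 7: place WB@(4,0)
Op 8: place BK@(2,2)
Op 9: remove (4,0)
Per-piece attacks for B:
  BK@(2,2): attacks (2,3) (2,1) (3,2) (1,2) (3,3) (3,1) (1,3) (1,1)
  BQ@(4,3): attacks (4,4) (4,2) (4,1) (4,0) (3,3) (3,4) (3,2) (2,1) (1,0) [ray(-1,0) blocked at (3,3); ray(-1,-1) blocked at (1,0)]
Union (14 distinct): (1,0) (1,1) (1,2) (1,3) (2,1) (2,3) (3,1) (3,2) (3,3) (3,4) (4,0) (4,1) (4,2) (4,4)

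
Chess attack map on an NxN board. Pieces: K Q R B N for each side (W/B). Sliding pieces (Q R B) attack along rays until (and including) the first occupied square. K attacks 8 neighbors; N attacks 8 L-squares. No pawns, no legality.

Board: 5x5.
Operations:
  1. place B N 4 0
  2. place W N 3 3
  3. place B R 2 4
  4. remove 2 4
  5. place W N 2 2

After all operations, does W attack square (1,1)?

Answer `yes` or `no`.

Answer: no

Derivation:
Op 1: place BN@(4,0)
Op 2: place WN@(3,3)
Op 3: place BR@(2,4)
Op 4: remove (2,4)
Op 5: place WN@(2,2)
Per-piece attacks for W:
  WN@(2,2): attacks (3,4) (4,3) (1,4) (0,3) (3,0) (4,1) (1,0) (0,1)
  WN@(3,3): attacks (1,4) (4,1) (2,1) (1,2)
W attacks (1,1): no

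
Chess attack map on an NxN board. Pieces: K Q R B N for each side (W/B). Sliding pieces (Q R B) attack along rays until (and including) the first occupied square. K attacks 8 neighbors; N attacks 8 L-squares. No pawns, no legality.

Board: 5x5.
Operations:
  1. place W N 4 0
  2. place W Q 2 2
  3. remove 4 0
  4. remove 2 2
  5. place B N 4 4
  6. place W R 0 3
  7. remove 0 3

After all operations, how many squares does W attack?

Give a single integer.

Op 1: place WN@(4,0)
Op 2: place WQ@(2,2)
Op 3: remove (4,0)
Op 4: remove (2,2)
Op 5: place BN@(4,4)
Op 6: place WR@(0,3)
Op 7: remove (0,3)
Per-piece attacks for W:
Union (0 distinct): (none)

Answer: 0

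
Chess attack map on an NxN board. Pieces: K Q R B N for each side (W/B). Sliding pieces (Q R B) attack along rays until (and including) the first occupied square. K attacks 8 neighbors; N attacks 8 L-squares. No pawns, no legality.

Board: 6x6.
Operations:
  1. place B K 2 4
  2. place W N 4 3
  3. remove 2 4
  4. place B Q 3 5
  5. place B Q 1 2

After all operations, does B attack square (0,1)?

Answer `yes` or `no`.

Answer: yes

Derivation:
Op 1: place BK@(2,4)
Op 2: place WN@(4,3)
Op 3: remove (2,4)
Op 4: place BQ@(3,5)
Op 5: place BQ@(1,2)
Per-piece attacks for B:
  BQ@(1,2): attacks (1,3) (1,4) (1,5) (1,1) (1,0) (2,2) (3,2) (4,2) (5,2) (0,2) (2,3) (3,4) (4,5) (2,1) (3,0) (0,3) (0,1)
  BQ@(3,5): attacks (3,4) (3,3) (3,2) (3,1) (3,0) (4,5) (5,5) (2,5) (1,5) (0,5) (4,4) (5,3) (2,4) (1,3) (0,2)
B attacks (0,1): yes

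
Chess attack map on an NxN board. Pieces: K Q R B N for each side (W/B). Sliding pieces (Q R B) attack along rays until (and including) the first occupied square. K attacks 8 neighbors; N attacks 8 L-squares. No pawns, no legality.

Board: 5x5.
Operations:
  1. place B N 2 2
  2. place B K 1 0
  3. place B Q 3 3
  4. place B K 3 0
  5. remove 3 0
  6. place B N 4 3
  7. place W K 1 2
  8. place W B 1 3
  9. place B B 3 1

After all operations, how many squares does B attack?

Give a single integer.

Op 1: place BN@(2,2)
Op 2: place BK@(1,0)
Op 3: place BQ@(3,3)
Op 4: place BK@(3,0)
Op 5: remove (3,0)
Op 6: place BN@(4,3)
Op 7: place WK@(1,2)
Op 8: place WB@(1,3)
Op 9: place BB@(3,1)
Per-piece attacks for B:
  BK@(1,0): attacks (1,1) (2,0) (0,0) (2,1) (0,1)
  BN@(2,2): attacks (3,4) (4,3) (1,4) (0,3) (3,0) (4,1) (1,0) (0,1)
  BB@(3,1): attacks (4,2) (4,0) (2,2) (2,0) [ray(-1,1) blocked at (2,2)]
  BQ@(3,3): attacks (3,4) (3,2) (3,1) (4,3) (2,3) (1,3) (4,4) (4,2) (2,4) (2,2) [ray(0,-1) blocked at (3,1); ray(1,0) blocked at (4,3); ray(-1,0) blocked at (1,3); ray(-1,-1) blocked at (2,2)]
  BN@(4,3): attacks (2,4) (3,1) (2,2)
Union (21 distinct): (0,0) (0,1) (0,3) (1,0) (1,1) (1,3) (1,4) (2,0) (2,1) (2,2) (2,3) (2,4) (3,0) (3,1) (3,2) (3,4) (4,0) (4,1) (4,2) (4,3) (4,4)

Answer: 21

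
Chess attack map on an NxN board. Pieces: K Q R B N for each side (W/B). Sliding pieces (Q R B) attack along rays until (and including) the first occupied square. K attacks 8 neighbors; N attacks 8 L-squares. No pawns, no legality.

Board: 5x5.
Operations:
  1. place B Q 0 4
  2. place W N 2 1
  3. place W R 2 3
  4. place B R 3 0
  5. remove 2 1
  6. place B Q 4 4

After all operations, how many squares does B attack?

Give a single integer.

Answer: 21

Derivation:
Op 1: place BQ@(0,4)
Op 2: place WN@(2,1)
Op 3: place WR@(2,3)
Op 4: place BR@(3,0)
Op 5: remove (2,1)
Op 6: place BQ@(4,4)
Per-piece attacks for B:
  BQ@(0,4): attacks (0,3) (0,2) (0,1) (0,0) (1,4) (2,4) (3,4) (4,4) (1,3) (2,2) (3,1) (4,0) [ray(1,0) blocked at (4,4)]
  BR@(3,0): attacks (3,1) (3,2) (3,3) (3,4) (4,0) (2,0) (1,0) (0,0)
  BQ@(4,4): attacks (4,3) (4,2) (4,1) (4,0) (3,4) (2,4) (1,4) (0,4) (3,3) (2,2) (1,1) (0,0) [ray(-1,0) blocked at (0,4)]
Union (21 distinct): (0,0) (0,1) (0,2) (0,3) (0,4) (1,0) (1,1) (1,3) (1,4) (2,0) (2,2) (2,4) (3,1) (3,2) (3,3) (3,4) (4,0) (4,1) (4,2) (4,3) (4,4)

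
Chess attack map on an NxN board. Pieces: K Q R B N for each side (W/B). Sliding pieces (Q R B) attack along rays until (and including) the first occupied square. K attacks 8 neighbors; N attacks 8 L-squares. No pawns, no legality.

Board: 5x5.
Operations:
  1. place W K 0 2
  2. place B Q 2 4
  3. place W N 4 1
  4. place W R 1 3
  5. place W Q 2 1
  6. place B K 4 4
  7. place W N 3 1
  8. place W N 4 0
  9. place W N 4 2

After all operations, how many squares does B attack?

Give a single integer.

Op 1: place WK@(0,2)
Op 2: place BQ@(2,4)
Op 3: place WN@(4,1)
Op 4: place WR@(1,3)
Op 5: place WQ@(2,1)
Op 6: place BK@(4,4)
Op 7: place WN@(3,1)
Op 8: place WN@(4,0)
Op 9: place WN@(4,2)
Per-piece attacks for B:
  BQ@(2,4): attacks (2,3) (2,2) (2,1) (3,4) (4,4) (1,4) (0,4) (3,3) (4,2) (1,3) [ray(0,-1) blocked at (2,1); ray(1,0) blocked at (4,4); ray(1,-1) blocked at (4,2); ray(-1,-1) blocked at (1,3)]
  BK@(4,4): attacks (4,3) (3,4) (3,3)
Union (11 distinct): (0,4) (1,3) (1,4) (2,1) (2,2) (2,3) (3,3) (3,4) (4,2) (4,3) (4,4)

Answer: 11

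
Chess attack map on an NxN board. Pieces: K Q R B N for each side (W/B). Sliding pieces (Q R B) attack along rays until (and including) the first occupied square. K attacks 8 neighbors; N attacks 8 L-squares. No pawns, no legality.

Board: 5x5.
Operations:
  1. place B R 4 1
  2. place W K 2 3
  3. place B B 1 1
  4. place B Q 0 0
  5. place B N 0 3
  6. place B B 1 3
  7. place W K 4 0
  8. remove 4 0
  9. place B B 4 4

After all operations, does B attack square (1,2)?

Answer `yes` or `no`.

Answer: no

Derivation:
Op 1: place BR@(4,1)
Op 2: place WK@(2,3)
Op 3: place BB@(1,1)
Op 4: place BQ@(0,0)
Op 5: place BN@(0,3)
Op 6: place BB@(1,3)
Op 7: place WK@(4,0)
Op 8: remove (4,0)
Op 9: place BB@(4,4)
Per-piece attacks for B:
  BQ@(0,0): attacks (0,1) (0,2) (0,3) (1,0) (2,0) (3,0) (4,0) (1,1) [ray(0,1) blocked at (0,3); ray(1,1) blocked at (1,1)]
  BN@(0,3): attacks (2,4) (1,1) (2,2)
  BB@(1,1): attacks (2,2) (3,3) (4,4) (2,0) (0,2) (0,0) [ray(1,1) blocked at (4,4); ray(-1,-1) blocked at (0,0)]
  BB@(1,3): attacks (2,4) (2,2) (3,1) (4,0) (0,4) (0,2)
  BR@(4,1): attacks (4,2) (4,3) (4,4) (4,0) (3,1) (2,1) (1,1) [ray(0,1) blocked at (4,4); ray(-1,0) blocked at (1,1)]
  BB@(4,4): attacks (3,3) (2,2) (1,1) [ray(-1,-1) blocked at (1,1)]
B attacks (1,2): no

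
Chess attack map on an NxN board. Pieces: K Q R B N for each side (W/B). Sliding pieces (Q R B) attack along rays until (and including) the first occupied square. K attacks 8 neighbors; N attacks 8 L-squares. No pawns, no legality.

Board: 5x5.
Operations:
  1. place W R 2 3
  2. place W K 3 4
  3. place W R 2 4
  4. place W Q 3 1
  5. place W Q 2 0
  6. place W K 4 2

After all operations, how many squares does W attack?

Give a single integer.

Answer: 24

Derivation:
Op 1: place WR@(2,3)
Op 2: place WK@(3,4)
Op 3: place WR@(2,4)
Op 4: place WQ@(3,1)
Op 5: place WQ@(2,0)
Op 6: place WK@(4,2)
Per-piece attacks for W:
  WQ@(2,0): attacks (2,1) (2,2) (2,3) (3,0) (4,0) (1,0) (0,0) (3,1) (1,1) (0,2) [ray(0,1) blocked at (2,3); ray(1,1) blocked at (3,1)]
  WR@(2,3): attacks (2,4) (2,2) (2,1) (2,0) (3,3) (4,3) (1,3) (0,3) [ray(0,1) blocked at (2,4); ray(0,-1) blocked at (2,0)]
  WR@(2,4): attacks (2,3) (3,4) (1,4) (0,4) [ray(0,-1) blocked at (2,3); ray(1,0) blocked at (3,4)]
  WQ@(3,1): attacks (3,2) (3,3) (3,4) (3,0) (4,1) (2,1) (1,1) (0,1) (4,2) (4,0) (2,2) (1,3) (0,4) (2,0) [ray(0,1) blocked at (3,4); ray(1,1) blocked at (4,2); ray(-1,-1) blocked at (2,0)]
  WK@(3,4): attacks (3,3) (4,4) (2,4) (4,3) (2,3)
  WK@(4,2): attacks (4,3) (4,1) (3,2) (3,3) (3,1)
Union (24 distinct): (0,0) (0,1) (0,2) (0,3) (0,4) (1,0) (1,1) (1,3) (1,4) (2,0) (2,1) (2,2) (2,3) (2,4) (3,0) (3,1) (3,2) (3,3) (3,4) (4,0) (4,1) (4,2) (4,3) (4,4)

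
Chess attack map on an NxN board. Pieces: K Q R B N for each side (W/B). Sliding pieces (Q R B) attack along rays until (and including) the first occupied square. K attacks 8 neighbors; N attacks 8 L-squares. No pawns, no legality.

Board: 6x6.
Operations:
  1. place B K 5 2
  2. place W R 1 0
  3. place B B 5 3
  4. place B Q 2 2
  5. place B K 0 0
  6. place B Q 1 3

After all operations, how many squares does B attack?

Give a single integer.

Op 1: place BK@(5,2)
Op 2: place WR@(1,0)
Op 3: place BB@(5,3)
Op 4: place BQ@(2,2)
Op 5: place BK@(0,0)
Op 6: place BQ@(1,3)
Per-piece attacks for B:
  BK@(0,0): attacks (0,1) (1,0) (1,1)
  BQ@(1,3): attacks (1,4) (1,5) (1,2) (1,1) (1,0) (2,3) (3,3) (4,3) (5,3) (0,3) (2,4) (3,5) (2,2) (0,4) (0,2) [ray(0,-1) blocked at (1,0); ray(1,0) blocked at (5,3); ray(1,-1) blocked at (2,2)]
  BQ@(2,2): attacks (2,3) (2,4) (2,5) (2,1) (2,0) (3,2) (4,2) (5,2) (1,2) (0,2) (3,3) (4,4) (5,5) (3,1) (4,0) (1,3) (1,1) (0,0) [ray(1,0) blocked at (5,2); ray(-1,1) blocked at (1,3); ray(-1,-1) blocked at (0,0)]
  BK@(5,2): attacks (5,3) (5,1) (4,2) (4,3) (4,1)
  BB@(5,3): attacks (4,4) (3,5) (4,2) (3,1) (2,0)
Union (30 distinct): (0,0) (0,1) (0,2) (0,3) (0,4) (1,0) (1,1) (1,2) (1,3) (1,4) (1,5) (2,0) (2,1) (2,2) (2,3) (2,4) (2,5) (3,1) (3,2) (3,3) (3,5) (4,0) (4,1) (4,2) (4,3) (4,4) (5,1) (5,2) (5,3) (5,5)

Answer: 30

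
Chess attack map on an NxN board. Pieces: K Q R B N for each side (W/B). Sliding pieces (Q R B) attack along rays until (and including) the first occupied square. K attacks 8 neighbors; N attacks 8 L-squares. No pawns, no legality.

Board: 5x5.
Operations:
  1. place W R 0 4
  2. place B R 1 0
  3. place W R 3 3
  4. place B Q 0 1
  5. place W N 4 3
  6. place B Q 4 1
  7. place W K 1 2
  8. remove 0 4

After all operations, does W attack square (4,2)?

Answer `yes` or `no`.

Answer: no

Derivation:
Op 1: place WR@(0,4)
Op 2: place BR@(1,0)
Op 3: place WR@(3,3)
Op 4: place BQ@(0,1)
Op 5: place WN@(4,3)
Op 6: place BQ@(4,1)
Op 7: place WK@(1,2)
Op 8: remove (0,4)
Per-piece attacks for W:
  WK@(1,2): attacks (1,3) (1,1) (2,2) (0,2) (2,3) (2,1) (0,3) (0,1)
  WR@(3,3): attacks (3,4) (3,2) (3,1) (3,0) (4,3) (2,3) (1,3) (0,3) [ray(1,0) blocked at (4,3)]
  WN@(4,3): attacks (2,4) (3,1) (2,2)
W attacks (4,2): no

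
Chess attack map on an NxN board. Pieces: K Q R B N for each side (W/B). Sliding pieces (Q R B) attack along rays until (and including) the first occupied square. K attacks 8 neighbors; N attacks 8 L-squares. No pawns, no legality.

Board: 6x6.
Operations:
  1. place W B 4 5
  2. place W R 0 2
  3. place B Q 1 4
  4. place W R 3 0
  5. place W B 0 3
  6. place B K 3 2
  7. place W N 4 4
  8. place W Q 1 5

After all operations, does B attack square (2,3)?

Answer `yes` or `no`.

Op 1: place WB@(4,5)
Op 2: place WR@(0,2)
Op 3: place BQ@(1,4)
Op 4: place WR@(3,0)
Op 5: place WB@(0,3)
Op 6: place BK@(3,2)
Op 7: place WN@(4,4)
Op 8: place WQ@(1,5)
Per-piece attacks for B:
  BQ@(1,4): attacks (1,5) (1,3) (1,2) (1,1) (1,0) (2,4) (3,4) (4,4) (0,4) (2,5) (2,3) (3,2) (0,5) (0,3) [ray(0,1) blocked at (1,5); ray(1,0) blocked at (4,4); ray(1,-1) blocked at (3,2); ray(-1,-1) blocked at (0,3)]
  BK@(3,2): attacks (3,3) (3,1) (4,2) (2,2) (4,3) (4,1) (2,3) (2,1)
B attacks (2,3): yes

Answer: yes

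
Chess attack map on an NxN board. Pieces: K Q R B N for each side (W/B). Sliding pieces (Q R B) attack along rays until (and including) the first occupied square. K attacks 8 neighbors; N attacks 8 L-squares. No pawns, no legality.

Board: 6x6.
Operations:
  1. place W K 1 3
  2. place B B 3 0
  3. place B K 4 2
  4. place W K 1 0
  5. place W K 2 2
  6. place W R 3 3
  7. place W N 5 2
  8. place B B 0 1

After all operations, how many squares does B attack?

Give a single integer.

Answer: 15

Derivation:
Op 1: place WK@(1,3)
Op 2: place BB@(3,0)
Op 3: place BK@(4,2)
Op 4: place WK@(1,0)
Op 5: place WK@(2,2)
Op 6: place WR@(3,3)
Op 7: place WN@(5,2)
Op 8: place BB@(0,1)
Per-piece attacks for B:
  BB@(0,1): attacks (1,2) (2,3) (3,4) (4,5) (1,0) [ray(1,-1) blocked at (1,0)]
  BB@(3,0): attacks (4,1) (5,2) (2,1) (1,2) (0,3) [ray(1,1) blocked at (5,2)]
  BK@(4,2): attacks (4,3) (4,1) (5,2) (3,2) (5,3) (5,1) (3,3) (3,1)
Union (15 distinct): (0,3) (1,0) (1,2) (2,1) (2,3) (3,1) (3,2) (3,3) (3,4) (4,1) (4,3) (4,5) (5,1) (5,2) (5,3)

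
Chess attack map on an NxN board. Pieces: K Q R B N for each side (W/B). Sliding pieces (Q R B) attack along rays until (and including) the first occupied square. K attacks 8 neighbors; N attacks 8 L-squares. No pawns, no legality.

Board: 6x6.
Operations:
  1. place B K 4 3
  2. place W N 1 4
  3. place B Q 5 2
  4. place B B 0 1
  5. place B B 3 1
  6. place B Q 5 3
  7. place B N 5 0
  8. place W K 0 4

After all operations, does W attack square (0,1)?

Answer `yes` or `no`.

Answer: no

Derivation:
Op 1: place BK@(4,3)
Op 2: place WN@(1,4)
Op 3: place BQ@(5,2)
Op 4: place BB@(0,1)
Op 5: place BB@(3,1)
Op 6: place BQ@(5,3)
Op 7: place BN@(5,0)
Op 8: place WK@(0,4)
Per-piece attacks for W:
  WK@(0,4): attacks (0,5) (0,3) (1,4) (1,5) (1,3)
  WN@(1,4): attacks (3,5) (2,2) (3,3) (0,2)
W attacks (0,1): no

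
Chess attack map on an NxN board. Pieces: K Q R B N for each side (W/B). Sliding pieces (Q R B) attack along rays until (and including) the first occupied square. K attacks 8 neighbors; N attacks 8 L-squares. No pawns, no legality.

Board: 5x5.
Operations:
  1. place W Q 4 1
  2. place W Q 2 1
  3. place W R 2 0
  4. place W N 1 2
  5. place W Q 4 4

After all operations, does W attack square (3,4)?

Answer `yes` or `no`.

Answer: yes

Derivation:
Op 1: place WQ@(4,1)
Op 2: place WQ@(2,1)
Op 3: place WR@(2,0)
Op 4: place WN@(1,2)
Op 5: place WQ@(4,4)
Per-piece attacks for W:
  WN@(1,2): attacks (2,4) (3,3) (0,4) (2,0) (3,1) (0,0)
  WR@(2,0): attacks (2,1) (3,0) (4,0) (1,0) (0,0) [ray(0,1) blocked at (2,1)]
  WQ@(2,1): attacks (2,2) (2,3) (2,4) (2,0) (3,1) (4,1) (1,1) (0,1) (3,2) (4,3) (3,0) (1,2) (1,0) [ray(0,-1) blocked at (2,0); ray(1,0) blocked at (4,1); ray(-1,1) blocked at (1,2)]
  WQ@(4,1): attacks (4,2) (4,3) (4,4) (4,0) (3,1) (2,1) (3,2) (2,3) (1,4) (3,0) [ray(0,1) blocked at (4,4); ray(-1,0) blocked at (2,1)]
  WQ@(4,4): attacks (4,3) (4,2) (4,1) (3,4) (2,4) (1,4) (0,4) (3,3) (2,2) (1,1) (0,0) [ray(0,-1) blocked at (4,1)]
W attacks (3,4): yes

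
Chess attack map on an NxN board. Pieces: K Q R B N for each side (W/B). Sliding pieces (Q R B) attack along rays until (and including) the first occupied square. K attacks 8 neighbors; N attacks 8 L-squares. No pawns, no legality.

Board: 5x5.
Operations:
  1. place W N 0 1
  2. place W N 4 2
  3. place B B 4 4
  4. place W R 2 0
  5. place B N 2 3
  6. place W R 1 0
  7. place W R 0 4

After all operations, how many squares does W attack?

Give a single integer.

Op 1: place WN@(0,1)
Op 2: place WN@(4,2)
Op 3: place BB@(4,4)
Op 4: place WR@(2,0)
Op 5: place BN@(2,3)
Op 6: place WR@(1,0)
Op 7: place WR@(0,4)
Per-piece attacks for W:
  WN@(0,1): attacks (1,3) (2,2) (2,0)
  WR@(0,4): attacks (0,3) (0,2) (0,1) (1,4) (2,4) (3,4) (4,4) [ray(0,-1) blocked at (0,1); ray(1,0) blocked at (4,4)]
  WR@(1,0): attacks (1,1) (1,2) (1,3) (1,4) (2,0) (0,0) [ray(1,0) blocked at (2,0)]
  WR@(2,0): attacks (2,1) (2,2) (2,3) (3,0) (4,0) (1,0) [ray(0,1) blocked at (2,3); ray(-1,0) blocked at (1,0)]
  WN@(4,2): attacks (3,4) (2,3) (3,0) (2,1)
Union (18 distinct): (0,0) (0,1) (0,2) (0,3) (1,0) (1,1) (1,2) (1,3) (1,4) (2,0) (2,1) (2,2) (2,3) (2,4) (3,0) (3,4) (4,0) (4,4)

Answer: 18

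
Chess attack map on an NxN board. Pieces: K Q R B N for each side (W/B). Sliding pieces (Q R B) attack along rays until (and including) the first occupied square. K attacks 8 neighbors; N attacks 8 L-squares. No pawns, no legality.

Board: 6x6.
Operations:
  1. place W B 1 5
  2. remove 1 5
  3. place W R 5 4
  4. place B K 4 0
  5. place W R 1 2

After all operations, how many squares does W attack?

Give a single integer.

Op 1: place WB@(1,5)
Op 2: remove (1,5)
Op 3: place WR@(5,4)
Op 4: place BK@(4,0)
Op 5: place WR@(1,2)
Per-piece attacks for W:
  WR@(1,2): attacks (1,3) (1,4) (1,5) (1,1) (1,0) (2,2) (3,2) (4,2) (5,2) (0,2)
  WR@(5,4): attacks (5,5) (5,3) (5,2) (5,1) (5,0) (4,4) (3,4) (2,4) (1,4) (0,4)
Union (18 distinct): (0,2) (0,4) (1,0) (1,1) (1,3) (1,4) (1,5) (2,2) (2,4) (3,2) (3,4) (4,2) (4,4) (5,0) (5,1) (5,2) (5,3) (5,5)

Answer: 18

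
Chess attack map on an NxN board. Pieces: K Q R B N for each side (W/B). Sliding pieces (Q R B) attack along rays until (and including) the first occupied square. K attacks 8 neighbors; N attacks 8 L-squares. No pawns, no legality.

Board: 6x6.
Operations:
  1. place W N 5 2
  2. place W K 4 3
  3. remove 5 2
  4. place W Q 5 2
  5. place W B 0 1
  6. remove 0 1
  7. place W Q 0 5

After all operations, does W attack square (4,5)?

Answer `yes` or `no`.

Op 1: place WN@(5,2)
Op 2: place WK@(4,3)
Op 3: remove (5,2)
Op 4: place WQ@(5,2)
Op 5: place WB@(0,1)
Op 6: remove (0,1)
Op 7: place WQ@(0,5)
Per-piece attacks for W:
  WQ@(0,5): attacks (0,4) (0,3) (0,2) (0,1) (0,0) (1,5) (2,5) (3,5) (4,5) (5,5) (1,4) (2,3) (3,2) (4,1) (5,0)
  WK@(4,3): attacks (4,4) (4,2) (5,3) (3,3) (5,4) (5,2) (3,4) (3,2)
  WQ@(5,2): attacks (5,3) (5,4) (5,5) (5,1) (5,0) (4,2) (3,2) (2,2) (1,2) (0,2) (4,3) (4,1) (3,0) [ray(-1,1) blocked at (4,3)]
W attacks (4,5): yes

Answer: yes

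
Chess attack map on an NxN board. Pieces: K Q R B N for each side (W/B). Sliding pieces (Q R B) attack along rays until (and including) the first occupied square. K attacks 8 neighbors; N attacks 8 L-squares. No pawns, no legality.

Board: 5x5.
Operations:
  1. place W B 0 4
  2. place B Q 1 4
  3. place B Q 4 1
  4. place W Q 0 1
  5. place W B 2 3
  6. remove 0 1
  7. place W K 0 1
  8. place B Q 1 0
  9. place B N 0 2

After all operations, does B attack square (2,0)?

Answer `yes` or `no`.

Op 1: place WB@(0,4)
Op 2: place BQ@(1,4)
Op 3: place BQ@(4,1)
Op 4: place WQ@(0,1)
Op 5: place WB@(2,3)
Op 6: remove (0,1)
Op 7: place WK@(0,1)
Op 8: place BQ@(1,0)
Op 9: place BN@(0,2)
Per-piece attacks for B:
  BN@(0,2): attacks (1,4) (2,3) (1,0) (2,1)
  BQ@(1,0): attacks (1,1) (1,2) (1,3) (1,4) (2,0) (3,0) (4,0) (0,0) (2,1) (3,2) (4,3) (0,1) [ray(0,1) blocked at (1,4); ray(-1,1) blocked at (0,1)]
  BQ@(1,4): attacks (1,3) (1,2) (1,1) (1,0) (2,4) (3,4) (4,4) (0,4) (2,3) (0,3) [ray(0,-1) blocked at (1,0); ray(-1,0) blocked at (0,4); ray(1,-1) blocked at (2,3)]
  BQ@(4,1): attacks (4,2) (4,3) (4,4) (4,0) (3,1) (2,1) (1,1) (0,1) (3,2) (2,3) (3,0) [ray(-1,0) blocked at (0,1); ray(-1,1) blocked at (2,3)]
B attacks (2,0): yes

Answer: yes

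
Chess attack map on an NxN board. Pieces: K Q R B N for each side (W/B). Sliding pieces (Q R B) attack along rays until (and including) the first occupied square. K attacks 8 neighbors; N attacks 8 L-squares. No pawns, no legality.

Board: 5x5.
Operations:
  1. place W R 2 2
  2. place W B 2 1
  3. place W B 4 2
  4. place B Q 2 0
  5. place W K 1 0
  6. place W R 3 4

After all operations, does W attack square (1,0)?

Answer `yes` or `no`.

Answer: yes

Derivation:
Op 1: place WR@(2,2)
Op 2: place WB@(2,1)
Op 3: place WB@(4,2)
Op 4: place BQ@(2,0)
Op 5: place WK@(1,0)
Op 6: place WR@(3,4)
Per-piece attacks for W:
  WK@(1,0): attacks (1,1) (2,0) (0,0) (2,1) (0,1)
  WB@(2,1): attacks (3,2) (4,3) (3,0) (1,2) (0,3) (1,0) [ray(-1,-1) blocked at (1,0)]
  WR@(2,2): attacks (2,3) (2,4) (2,1) (3,2) (4,2) (1,2) (0,2) [ray(0,-1) blocked at (2,1); ray(1,0) blocked at (4,2)]
  WR@(3,4): attacks (3,3) (3,2) (3,1) (3,0) (4,4) (2,4) (1,4) (0,4)
  WB@(4,2): attacks (3,3) (2,4) (3,1) (2,0) [ray(-1,-1) blocked at (2,0)]
W attacks (1,0): yes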